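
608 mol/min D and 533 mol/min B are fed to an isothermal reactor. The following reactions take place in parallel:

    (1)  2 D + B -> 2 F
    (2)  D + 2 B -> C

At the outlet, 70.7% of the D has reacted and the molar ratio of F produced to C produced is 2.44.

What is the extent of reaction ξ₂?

ξ₂ = 125 mol/min

Conversion of D: D consumed = 0.707 × 608 = 429.9 mol/min = 2ξ₁ + 1ξ₂.
Selectivity: 2ξ₁ / (1ξ₂) = 2.44 → ξ₁ = 1.22 ξ₂.
Substitute: (2·1.22 + 1) ξ₂ = 429.9 → ξ₂ = 125 mol/min, ξ₁ = 152.4 mol/min.
Outlet amounts (n = n₀ + Σ ν·ξ):
  D: 608 − 2(152.4) − 1(125) = 178.1
  B: 533 − 1(152.4) − 2(125) = 130.6
  F: 0 + 2(152.4) = 304.9
  C: 0 + 1(125) = 125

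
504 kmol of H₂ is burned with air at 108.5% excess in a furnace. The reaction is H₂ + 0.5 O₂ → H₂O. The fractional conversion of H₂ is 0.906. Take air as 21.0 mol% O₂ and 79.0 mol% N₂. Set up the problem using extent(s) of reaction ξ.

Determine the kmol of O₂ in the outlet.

297 kmol

Stoichiometric O₂ = 0.5 × 504 = 252 kmol; O₂ fed = 252 × 2.085 = 525.4 kmol.
N₂ fed = 525.4 × 79/21 = 1977 kmol.
Fuel reacted = 0.906 × 504 → ξ = 456.6 kmol.
Outlet (n = n₀ + ν ξ):
  H₂: 504 − 1(456.6) = 47.38
  O₂: 525.4 − 0.5(456.6) = 297.1
  N₂: 1977 (inert)
  H₂O: 0 + 1(456.6) = 456.6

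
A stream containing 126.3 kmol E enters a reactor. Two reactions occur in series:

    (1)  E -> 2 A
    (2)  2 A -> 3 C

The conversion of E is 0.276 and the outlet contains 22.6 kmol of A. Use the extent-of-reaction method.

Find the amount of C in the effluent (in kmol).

Conversion of E: E consumed = 1ξ₁ = 0.276 × 126.3 → ξ₁ = 34.86 kmol.
A balance: n_A = 0 + 2ξ₁ − 2ξ₂ = 22.6 → ξ₂ = (2·34.86 − 22.6)/2 = 23.56 kmol.
Outlet amounts (n = n₀ + Σ ν·ξ):
  E: 126.3 − 1(34.86) = 91.44
  A: 0 + 2(34.86) − 2(23.56) = 22.6
  C: 0 + 3(23.56) = 70.68

70.7 kmol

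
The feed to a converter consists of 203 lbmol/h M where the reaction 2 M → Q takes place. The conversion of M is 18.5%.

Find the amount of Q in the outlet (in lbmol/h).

18.8 lbmol/h

M reacted = 0.185 × 203 = 37.55 lbmol/h; ν_M = −2, so ξ = 37.55/2 = 18.78 lbmol/h.
Outlet amounts (n = n₀ + ν ξ):
  M: 203 − 2(18.78) = 165.4
  Q: 0 + 1(18.78) = 18.78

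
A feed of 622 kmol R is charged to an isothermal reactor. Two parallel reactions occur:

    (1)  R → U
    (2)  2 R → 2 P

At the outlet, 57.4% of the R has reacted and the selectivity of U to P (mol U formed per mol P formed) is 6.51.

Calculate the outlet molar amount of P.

Conversion of R: R consumed = 0.574 × 622 = 357 kmol = 1ξ₁ + 2ξ₂.
Selectivity: 1ξ₁ / (2ξ₂) = 6.51 → ξ₁ = 13.02 ξ₂.
Substitute: (1·13.02 + 2) ξ₂ = 357 → ξ₂ = 23.77 kmol, ξ₁ = 309.5 kmol.
Outlet amounts (n = n₀ + Σ ν·ξ):
  R: 622 − 1(309.5) − 2(23.77) = 265
  U: 0 + 1(309.5) = 309.5
  P: 0 + 2(23.77) = 47.54

47.5 kmol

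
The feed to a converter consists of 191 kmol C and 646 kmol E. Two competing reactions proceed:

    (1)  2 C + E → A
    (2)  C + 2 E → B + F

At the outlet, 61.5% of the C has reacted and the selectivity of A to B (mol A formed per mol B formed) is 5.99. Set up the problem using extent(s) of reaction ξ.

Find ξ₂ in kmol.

ξ₂ = 9.05 kmol

Conversion of C: C consumed = 0.615 × 191 = 117.5 kmol = 2ξ₁ + 1ξ₂.
Selectivity: 1ξ₁ / (1ξ₂) = 5.99 → ξ₁ = 5.99 ξ₂.
Substitute: (2·5.99 + 1) ξ₂ = 117.5 → ξ₂ = 9.05 kmol, ξ₁ = 54.21 kmol.
Outlet amounts (n = n₀ + Σ ν·ξ):
  C: 191 − 2(54.21) − 1(9.05) = 73.53
  E: 646 − 1(54.21) − 2(9.05) = 573.7
  A: 0 + 1(54.21) = 54.21
  B: 0 + 1(9.05) = 9.05
  F: 0 + 1(9.05) = 9.05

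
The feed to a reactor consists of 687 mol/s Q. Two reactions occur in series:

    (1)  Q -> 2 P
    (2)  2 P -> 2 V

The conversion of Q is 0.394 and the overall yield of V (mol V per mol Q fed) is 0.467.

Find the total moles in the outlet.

Conversion of Q: Q consumed = 1ξ₁ = 0.394 × 687 → ξ₁ = 270.7 mol/s.
Yield of V: 2ξ₂ / 687 = 0.467 → ξ₂ = 160.4 mol/s.
Outlet amounts (n = n₀ + Σ ν·ξ):
  Q: 687 − 1(270.7) = 416.3
  P: 0 + 2(270.7) − 2(160.4) = 220.5
  V: 0 + 2(160.4) = 320.8
Total out = 416.3 + 220.5 + 320.8 = 957.7 mol/s.

958 mol/s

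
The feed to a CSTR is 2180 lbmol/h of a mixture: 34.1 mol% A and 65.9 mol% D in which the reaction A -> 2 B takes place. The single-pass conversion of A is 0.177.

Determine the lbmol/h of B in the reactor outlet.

263 lbmol/h

A reacted = 0.177 × 743.4 = 131.6 lbmol/h; ν_A = −1, so ξ = 131.6/1 = 131.6 lbmol/h.
Outlet amounts (n = n₀ + ν ξ):
  A: 743.4 − 1(131.6) = 611.8
  B: 0 + 2(131.6) = 263.2
  D: 1437 (inert)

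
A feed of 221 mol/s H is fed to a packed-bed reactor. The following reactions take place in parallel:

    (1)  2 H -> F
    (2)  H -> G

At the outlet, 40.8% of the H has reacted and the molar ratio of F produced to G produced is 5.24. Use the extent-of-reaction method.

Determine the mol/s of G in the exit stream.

7.85 mol/s

Conversion of H: H consumed = 0.408 × 221 = 90.17 mol/s = 2ξ₁ + 1ξ₂.
Selectivity: 1ξ₁ / (1ξ₂) = 5.24 → ξ₁ = 5.24 ξ₂.
Substitute: (2·5.24 + 1) ξ₂ = 90.17 → ξ₂ = 7.854 mol/s, ξ₁ = 41.16 mol/s.
Outlet amounts (n = n₀ + Σ ν·ξ):
  H: 221 − 2(41.16) − 1(7.854) = 130.8
  F: 0 + 1(41.16) = 41.16
  G: 0 + 1(7.854) = 7.854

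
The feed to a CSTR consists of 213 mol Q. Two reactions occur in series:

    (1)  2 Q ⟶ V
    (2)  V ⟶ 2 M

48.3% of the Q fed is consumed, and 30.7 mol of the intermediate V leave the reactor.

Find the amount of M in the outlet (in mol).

41.5 mol

Conversion of Q: Q consumed = 2ξ₁ = 0.483 × 213 → ξ₁ = 51.44 mol.
V balance: n_V = 0 + 1ξ₁ − 1ξ₂ = 30.7 → ξ₂ = (1·51.44 − 30.7)/1 = 20.74 mol.
Outlet amounts (n = n₀ + Σ ν·ξ):
  Q: 213 − 2(51.44) = 110.1
  V: 0 + 1(51.44) − 1(20.74) = 30.7
  M: 0 + 2(20.74) = 41.48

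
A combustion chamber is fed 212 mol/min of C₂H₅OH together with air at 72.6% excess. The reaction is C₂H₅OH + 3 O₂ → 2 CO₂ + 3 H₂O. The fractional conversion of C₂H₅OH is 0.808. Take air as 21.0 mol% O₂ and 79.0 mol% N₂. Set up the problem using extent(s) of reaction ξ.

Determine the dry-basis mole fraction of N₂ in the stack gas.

0.81

Stoichiometric O₂ = 3 × 212 = 636 mol/min; O₂ fed = 636 × 1.726 = 1098 mol/min.
N₂ fed = 1098 × 79/21 = 4130 mol/min.
Fuel reacted = 0.808 × 212 → ξ = 171.3 mol/min.
Outlet (n = n₀ + ν ξ):
  C₂H₅OH: 212 − 1(171.3) = 40.7
  O₂: 1098 − 3(171.3) = 583.8
  N₂: 4130 (inert)
  CO₂: 0 + 2(171.3) = 342.6
  H₂O: 0 + 3(171.3) = 513.9
Dry total = 5097 mol/min; y_N₂ (dry) = 4130 / 5097 = 0.8102.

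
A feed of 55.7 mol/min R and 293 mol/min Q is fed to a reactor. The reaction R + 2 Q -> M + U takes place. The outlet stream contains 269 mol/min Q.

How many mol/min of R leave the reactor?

43.7 mol/min

For Q: n = n₀ − 2ξ → 269 = 293 − 2ξ, giving ξ = 12 mol/min.
Outlet amounts (n = n₀ + ν ξ):
  R: 55.7 − 1(12) = 43.7
  Q: 293 − 2(12) = 269
  M: 0 + 1(12) = 12
  U: 0 + 1(12) = 12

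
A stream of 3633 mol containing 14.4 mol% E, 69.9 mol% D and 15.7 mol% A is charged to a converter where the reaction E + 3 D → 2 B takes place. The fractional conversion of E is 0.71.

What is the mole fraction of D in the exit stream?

0.493

E reacted = 0.71 × 523.2 = 371.4 mol; ν_E = −1, so ξ = 371.4/1 = 371.4 mol.
Outlet amounts (n = n₀ + ν ξ):
  E: 523.2 − 1(371.4) = 151.7
  D: 2539 − 3(371.4) = 1425
  B: 0 + 2(371.4) = 742.9
  A: 570.4 (inert)
Total out = 2890 mol; y_D = 1425 / 2890 = 0.4931.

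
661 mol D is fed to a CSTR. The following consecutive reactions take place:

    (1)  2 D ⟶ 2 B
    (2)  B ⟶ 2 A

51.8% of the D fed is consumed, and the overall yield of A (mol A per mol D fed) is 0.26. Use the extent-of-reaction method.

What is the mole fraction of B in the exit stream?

Conversion of D: D consumed = 2ξ₁ = 0.518 × 661 → ξ₁ = 171.2 mol.
Yield of A: 2ξ₂ / 661 = 0.26 → ξ₂ = 85.93 mol.
Outlet amounts (n = n₀ + Σ ν·ξ):
  D: 661 − 2(171.2) = 318.6
  B: 0 + 2(171.2) − 1(85.93) = 256.5
  A: 0 + 2(85.93) = 171.9
Total out = 746.9 mol; y_B = 256.5 / 746.9 = 0.3434.

0.343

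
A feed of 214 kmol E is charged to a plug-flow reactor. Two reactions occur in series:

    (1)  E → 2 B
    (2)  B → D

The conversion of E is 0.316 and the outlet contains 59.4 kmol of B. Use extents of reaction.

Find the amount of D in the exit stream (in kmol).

Conversion of E: E consumed = 1ξ₁ = 0.316 × 214 → ξ₁ = 67.62 kmol.
B balance: n_B = 0 + 2ξ₁ − 1ξ₂ = 59.4 → ξ₂ = (2·67.62 − 59.4)/1 = 75.85 kmol.
Outlet amounts (n = n₀ + Σ ν·ξ):
  E: 214 − 1(67.62) = 146.4
  B: 0 + 2(67.62) − 1(75.85) = 59.4
  D: 0 + 1(75.85) = 75.85

75.8 kmol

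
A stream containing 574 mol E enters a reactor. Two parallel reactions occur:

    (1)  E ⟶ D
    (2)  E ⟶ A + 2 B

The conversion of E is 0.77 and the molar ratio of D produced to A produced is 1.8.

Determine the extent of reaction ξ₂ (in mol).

Conversion of E: E consumed = 0.77 × 574 = 442 mol = 1ξ₁ + 1ξ₂.
Selectivity: 1ξ₁ / (1ξ₂) = 1.8 → ξ₁ = 1.8 ξ₂.
Substitute: (1·1.8 + 1) ξ₂ = 442 → ξ₂ = 157.9 mol, ξ₁ = 284.1 mol.
Outlet amounts (n = n₀ + Σ ν·ξ):
  E: 574 − 1(284.1) − 1(157.9) = 132
  D: 0 + 1(284.1) = 284.1
  A: 0 + 1(157.9) = 157.9
  B: 0 + 2(157.9) = 315.7

ξ₂ = 158 mol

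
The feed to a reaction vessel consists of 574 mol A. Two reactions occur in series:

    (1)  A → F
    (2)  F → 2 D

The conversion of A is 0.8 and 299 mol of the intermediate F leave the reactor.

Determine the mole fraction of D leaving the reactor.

0.436

Conversion of A: A consumed = 1ξ₁ = 0.8 × 574 → ξ₁ = 459.2 mol.
F balance: n_F = 0 + 1ξ₁ − 1ξ₂ = 299 → ξ₂ = (1·459.2 − 299)/1 = 160.2 mol.
Outlet amounts (n = n₀ + Σ ν·ξ):
  A: 574 − 1(459.2) = 114.8
  F: 0 + 1(459.2) − 1(160.2) = 299
  D: 0 + 2(160.2) = 320.4
Total out = 734.2 mol; y_D = 320.4 / 734.2 = 0.4364.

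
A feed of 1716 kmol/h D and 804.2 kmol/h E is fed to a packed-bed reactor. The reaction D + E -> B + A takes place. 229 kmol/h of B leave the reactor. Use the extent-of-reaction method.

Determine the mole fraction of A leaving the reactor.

For B: n = n₀ + 1ξ → 229 = 0 + 1ξ, giving ξ = 229 kmol/h.
Outlet amounts (n = n₀ + ν ξ):
  D: 1716 − 1(229) = 1487
  E: 804.2 − 1(229) = 575.2
  B: 0 + 1(229) = 229
  A: 0 + 1(229) = 229
Total out = 2520 kmol/h; y_A = 229 / 2520 = 0.09087.

0.0909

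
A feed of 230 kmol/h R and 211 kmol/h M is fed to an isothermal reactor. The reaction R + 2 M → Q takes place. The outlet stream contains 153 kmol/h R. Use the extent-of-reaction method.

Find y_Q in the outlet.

For R: n = n₀ − 1ξ → 153 = 230 − 1ξ, giving ξ = 77 kmol/h.
Outlet amounts (n = n₀ + ν ξ):
  R: 230 − 1(77) = 153
  M: 211 − 2(77) = 57
  Q: 0 + 1(77) = 77
Total out = 287 kmol/h; y_Q = 77 / 287 = 0.2683.

0.268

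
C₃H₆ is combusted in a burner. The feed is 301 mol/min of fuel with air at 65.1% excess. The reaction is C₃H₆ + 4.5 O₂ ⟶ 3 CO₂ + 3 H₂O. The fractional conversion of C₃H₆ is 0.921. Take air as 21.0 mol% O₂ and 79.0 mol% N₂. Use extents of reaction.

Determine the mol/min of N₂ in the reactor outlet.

8410 mol/min

Stoichiometric O₂ = 4.5 × 301 = 1354 mol/min; O₂ fed = 1354 × 1.651 = 2236 mol/min.
N₂ fed = 2236 × 79/21 = 8413 mol/min.
Fuel reacted = 0.921 × 301 → ξ = 277.2 mol/min.
Outlet (n = n₀ + ν ξ):
  C₃H₆: 301 − 1(277.2) = 23.78
  O₂: 2236 − 4.5(277.2) = 988.8
  N₂: 8413 (inert)
  CO₂: 0 + 3(277.2) = 831.7
  H₂O: 0 + 3(277.2) = 831.7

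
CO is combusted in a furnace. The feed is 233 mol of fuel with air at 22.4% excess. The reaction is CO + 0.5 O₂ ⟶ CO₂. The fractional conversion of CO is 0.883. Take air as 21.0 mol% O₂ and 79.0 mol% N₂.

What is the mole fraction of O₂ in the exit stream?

0.0491

Stoichiometric O₂ = 0.5 × 233 = 116.5 mol; O₂ fed = 116.5 × 1.224 = 142.6 mol.
N₂ fed = 142.6 × 79/21 = 536.4 mol.
Fuel reacted = 0.883 × 233 → ξ = 205.7 mol.
Outlet (n = n₀ + ν ξ):
  CO: 233 − 1(205.7) = 27.26
  O₂: 142.6 − 0.5(205.7) = 39.73
  N₂: 536.4 (inert)
  CO₂: 0 + 1(205.7) = 205.7
Total out = 809.2 mol; y_O₂ = 39.73 / 809.2 = 0.0491.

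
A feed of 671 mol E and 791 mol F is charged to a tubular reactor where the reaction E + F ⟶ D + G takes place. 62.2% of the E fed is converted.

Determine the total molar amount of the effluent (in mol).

E reacted = 0.622 × 671 = 417.4 mol; ν_E = −1, so ξ = 417.4/1 = 417.4 mol.
Outlet amounts (n = n₀ + ν ξ):
  E: 671 − 1(417.4) = 253.6
  F: 791 − 1(417.4) = 373.6
  D: 0 + 1(417.4) = 417.4
  G: 0 + 1(417.4) = 417.4
Total out = 253.6 + 373.6 + 417.4 + 417.4 = 1462 mol.

1460 mol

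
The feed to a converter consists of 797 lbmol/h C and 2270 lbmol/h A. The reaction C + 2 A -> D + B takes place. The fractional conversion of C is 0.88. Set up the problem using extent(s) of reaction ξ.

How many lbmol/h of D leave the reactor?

C reacted = 0.88 × 797 = 701.4 lbmol/h; ν_C = −1, so ξ = 701.4/1 = 701.4 lbmol/h.
Outlet amounts (n = n₀ + ν ξ):
  C: 797 − 1(701.4) = 95.64
  A: 2270 − 2(701.4) = 867.3
  D: 0 + 1(701.4) = 701.4
  B: 0 + 1(701.4) = 701.4

701 lbmol/h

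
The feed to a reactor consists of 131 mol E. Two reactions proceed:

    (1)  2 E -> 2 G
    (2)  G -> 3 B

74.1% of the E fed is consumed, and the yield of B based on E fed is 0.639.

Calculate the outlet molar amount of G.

69.2 mol

Conversion of E: E consumed = 2ξ₁ = 0.741 × 131 → ξ₁ = 48.54 mol.
Yield of B: 3ξ₂ / 131 = 0.639 → ξ₂ = 27.9 mol.
Outlet amounts (n = n₀ + Σ ν·ξ):
  E: 131 − 2(48.54) = 33.93
  G: 0 + 2(48.54) − 1(27.9) = 69.17
  B: 0 + 3(27.9) = 83.71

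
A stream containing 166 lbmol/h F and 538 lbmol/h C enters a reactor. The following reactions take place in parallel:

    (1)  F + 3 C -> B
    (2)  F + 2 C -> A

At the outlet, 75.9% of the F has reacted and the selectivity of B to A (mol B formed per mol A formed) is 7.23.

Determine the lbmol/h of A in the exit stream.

Conversion of F: F consumed = 0.759 × 166 = 126 lbmol/h = 1ξ₁ + 1ξ₂.
Selectivity: 1ξ₁ / (1ξ₂) = 7.23 → ξ₁ = 7.23 ξ₂.
Substitute: (1·7.23 + 1) ξ₂ = 126 → ξ₂ = 15.31 lbmol/h, ξ₁ = 110.7 lbmol/h.
Outlet amounts (n = n₀ + Σ ν·ξ):
  F: 166 − 1(110.7) − 1(15.31) = 40.01
  C: 538 − 3(110.7) − 2(15.31) = 175.3
  B: 0 + 1(110.7) = 110.7
  A: 0 + 1(15.31) = 15.31

15.3 lbmol/h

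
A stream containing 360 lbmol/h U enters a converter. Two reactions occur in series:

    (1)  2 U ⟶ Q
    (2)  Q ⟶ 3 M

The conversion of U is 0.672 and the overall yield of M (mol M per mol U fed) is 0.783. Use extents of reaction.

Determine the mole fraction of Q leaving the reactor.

Conversion of U: U consumed = 2ξ₁ = 0.672 × 360 → ξ₁ = 121 lbmol/h.
Yield of M: 3ξ₂ / 360 = 0.783 → ξ₂ = 93.96 lbmol/h.
Outlet amounts (n = n₀ + Σ ν·ξ):
  U: 360 − 2(121) = 118.1
  Q: 0 + 1(121) − 1(93.96) = 27
  M: 0 + 3(93.96) = 281.9
Total out = 427 lbmol/h; y_Q = 27 / 427 = 0.06324.

0.0632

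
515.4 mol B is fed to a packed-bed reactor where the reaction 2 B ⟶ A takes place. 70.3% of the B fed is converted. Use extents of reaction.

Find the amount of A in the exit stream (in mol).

181 mol

B reacted = 0.703 × 515.4 = 362.3 mol; ν_B = −2, so ξ = 362.3/2 = 181.2 mol.
Outlet amounts (n = n₀ + ν ξ):
  B: 515.4 − 2(181.2) = 153.1
  A: 0 + 1(181.2) = 181.2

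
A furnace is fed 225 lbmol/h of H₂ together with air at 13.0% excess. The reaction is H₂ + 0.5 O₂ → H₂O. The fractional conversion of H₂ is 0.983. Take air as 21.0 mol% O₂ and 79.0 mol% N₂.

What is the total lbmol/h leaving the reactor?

720 lbmol/h

Stoichiometric O₂ = 0.5 × 225 = 112.5 lbmol/h; O₂ fed = 112.5 × 1.130 = 127.1 lbmol/h.
N₂ fed = 127.1 × 79/21 = 478.2 lbmol/h.
Fuel reacted = 0.983 × 225 → ξ = 221.2 lbmol/h.
Outlet (n = n₀ + ν ξ):
  H₂: 225 − 1(221.2) = 3.825
  O₂: 127.1 − 0.5(221.2) = 16.54
  N₂: 478.2 (inert)
  H₂O: 0 + 1(221.2) = 221.2
Total out = 3.825 + 16.54 + 478.2 + 221.2 = 719.8 lbmol/h.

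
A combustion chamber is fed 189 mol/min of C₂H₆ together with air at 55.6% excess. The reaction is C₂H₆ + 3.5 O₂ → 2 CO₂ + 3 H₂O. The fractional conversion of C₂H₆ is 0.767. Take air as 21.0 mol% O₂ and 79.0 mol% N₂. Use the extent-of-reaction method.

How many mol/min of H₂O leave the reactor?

Stoichiometric O₂ = 3.5 × 189 = 661.5 mol/min; O₂ fed = 661.5 × 1.556 = 1029 mol/min.
N₂ fed = 1029 × 79/21 = 3872 mol/min.
Fuel reacted = 0.767 × 189 → ξ = 145 mol/min.
Outlet (n = n₀ + ν ξ):
  C₂H₆: 189 − 1(145) = 44.04
  O₂: 1029 − 3.5(145) = 521.9
  N₂: 3872 (inert)
  CO₂: 0 + 2(145) = 289.9
  H₂O: 0 + 3(145) = 434.9

435 mol/min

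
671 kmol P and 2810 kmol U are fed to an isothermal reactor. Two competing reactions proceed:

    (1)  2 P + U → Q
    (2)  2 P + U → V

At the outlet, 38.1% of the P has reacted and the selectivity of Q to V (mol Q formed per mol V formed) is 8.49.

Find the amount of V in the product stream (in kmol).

13.5 kmol

Conversion of P: P consumed = 0.381 × 671 = 255.7 kmol = 2ξ₁ + 2ξ₂.
Selectivity: 1ξ₁ / (1ξ₂) = 8.49 → ξ₁ = 8.49 ξ₂.
Substitute: (2·8.49 + 2) ξ₂ = 255.7 → ξ₂ = 13.47 kmol, ξ₁ = 114.4 kmol.
Outlet amounts (n = n₀ + Σ ν·ξ):
  P: 671 − 2(114.4) − 2(13.47) = 415.3
  U: 2810 − 1(114.4) − 1(13.47) = 2682
  Q: 0 + 1(114.4) = 114.4
  V: 0 + 1(13.47) = 13.47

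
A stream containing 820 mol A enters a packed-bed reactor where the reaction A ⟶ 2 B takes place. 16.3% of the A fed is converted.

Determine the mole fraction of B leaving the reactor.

0.28

A reacted = 0.163 × 820 = 133.7 mol; ν_A = −1, so ξ = 133.7/1 = 133.7 mol.
Outlet amounts (n = n₀ + ν ξ):
  A: 820 − 1(133.7) = 686.3
  B: 0 + 2(133.7) = 267.3
Total out = 953.7 mol; y_B = 267.3 / 953.7 = 0.2803.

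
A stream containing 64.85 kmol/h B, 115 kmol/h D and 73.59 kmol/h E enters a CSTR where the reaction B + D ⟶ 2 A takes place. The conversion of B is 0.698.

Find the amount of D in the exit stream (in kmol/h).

69.7 kmol/h

B reacted = 0.698 × 64.85 = 45.27 kmol/h; ν_B = −1, so ξ = 45.27/1 = 45.27 kmol/h.
Outlet amounts (n = n₀ + ν ξ):
  B: 64.85 − 1(45.27) = 19.58
  D: 115 − 1(45.27) = 69.73
  A: 0 + 2(45.27) = 90.53
  E: 73.59 (inert)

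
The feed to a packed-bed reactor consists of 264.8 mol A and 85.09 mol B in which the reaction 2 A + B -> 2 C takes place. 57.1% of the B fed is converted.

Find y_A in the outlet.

0.556

B reacted = 0.571 × 85.09 = 48.59 mol; ν_B = −1, so ξ = 48.59/1 = 48.59 mol.
Outlet amounts (n = n₀ + ν ξ):
  A: 264.8 − 2(48.59) = 167.6
  B: 85.09 − 1(48.59) = 36.5
  C: 0 + 2(48.59) = 97.17
Total out = 301.3 mol; y_A = 167.6 / 301.3 = 0.5563.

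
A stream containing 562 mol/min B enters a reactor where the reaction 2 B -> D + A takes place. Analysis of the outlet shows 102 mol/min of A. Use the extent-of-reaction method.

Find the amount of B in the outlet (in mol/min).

For A: n = n₀ + 1ξ → 102 = 0 + 1ξ, giving ξ = 102 mol/min.
Outlet amounts (n = n₀ + ν ξ):
  B: 562 − 2(102) = 358
  D: 0 + 1(102) = 102
  A: 0 + 1(102) = 102

358 mol/min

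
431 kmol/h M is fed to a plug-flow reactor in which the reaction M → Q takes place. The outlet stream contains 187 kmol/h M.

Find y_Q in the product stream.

0.566

For M: n = n₀ − 1ξ → 187 = 431 − 1ξ, giving ξ = 244 kmol/h.
Outlet amounts (n = n₀ + ν ξ):
  M: 431 − 1(244) = 187
  Q: 0 + 1(244) = 244
Total out = 431 kmol/h; y_Q = 244 / 431 = 0.5661.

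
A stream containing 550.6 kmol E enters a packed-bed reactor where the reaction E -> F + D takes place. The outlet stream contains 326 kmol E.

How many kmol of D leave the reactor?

For E: n = n₀ − 1ξ → 326 = 550.6 − 1ξ, giving ξ = 224.6 kmol.
Outlet amounts (n = n₀ + ν ξ):
  E: 550.6 − 1(224.6) = 326
  F: 0 + 1(224.6) = 224.6
  D: 0 + 1(224.6) = 224.6

225 kmol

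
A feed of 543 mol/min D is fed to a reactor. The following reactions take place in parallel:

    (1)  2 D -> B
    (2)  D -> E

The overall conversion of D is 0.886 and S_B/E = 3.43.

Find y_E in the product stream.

0.184

Conversion of D: D consumed = 0.886 × 543 = 481.1 mol/min = 2ξ₁ + 1ξ₂.
Selectivity: 1ξ₁ / (1ξ₂) = 3.43 → ξ₁ = 3.43 ξ₂.
Substitute: (2·3.43 + 1) ξ₂ = 481.1 → ξ₂ = 61.21 mol/min, ξ₁ = 209.9 mol/min.
Outlet amounts (n = n₀ + Σ ν·ξ):
  D: 543 − 2(209.9) − 1(61.21) = 61.9
  B: 0 + 1(209.9) = 209.9
  E: 0 + 1(61.21) = 61.21
Total out = 333.1 mol/min; y_E = 61.21 / 333.1 = 0.1838.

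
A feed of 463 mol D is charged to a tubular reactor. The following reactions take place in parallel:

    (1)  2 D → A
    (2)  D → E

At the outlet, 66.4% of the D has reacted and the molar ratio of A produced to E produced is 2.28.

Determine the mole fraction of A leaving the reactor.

0.374

Conversion of D: D consumed = 0.664 × 463 = 307.4 mol = 2ξ₁ + 1ξ₂.
Selectivity: 1ξ₁ / (1ξ₂) = 2.28 → ξ₁ = 2.28 ξ₂.
Substitute: (2·2.28 + 1) ξ₂ = 307.4 → ξ₂ = 55.29 mol, ξ₁ = 126.1 mol.
Outlet amounts (n = n₀ + Σ ν·ξ):
  D: 463 − 2(126.1) − 1(55.29) = 155.6
  A: 0 + 1(126.1) = 126.1
  E: 0 + 1(55.29) = 55.29
Total out = 336.9 mol; y_A = 126.1 / 336.9 = 0.3742.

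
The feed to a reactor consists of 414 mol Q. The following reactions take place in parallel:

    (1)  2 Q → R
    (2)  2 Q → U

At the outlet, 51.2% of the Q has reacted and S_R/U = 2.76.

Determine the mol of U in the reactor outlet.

28.2 mol

Conversion of Q: Q consumed = 0.512 × 414 = 212 mol = 2ξ₁ + 2ξ₂.
Selectivity: 1ξ₁ / (1ξ₂) = 2.76 → ξ₁ = 2.76 ξ₂.
Substitute: (2·2.76 + 2) ξ₂ = 212 → ξ₂ = 28.19 mol, ξ₁ = 77.8 mol.
Outlet amounts (n = n₀ + Σ ν·ξ):
  Q: 414 − 2(77.8) − 2(28.19) = 202
  R: 0 + 1(77.8) = 77.8
  U: 0 + 1(28.19) = 28.19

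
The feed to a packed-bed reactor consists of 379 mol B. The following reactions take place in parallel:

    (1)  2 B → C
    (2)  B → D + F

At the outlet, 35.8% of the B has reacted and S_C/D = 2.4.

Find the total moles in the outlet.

346 mol

Conversion of B: B consumed = 0.358 × 379 = 135.7 mol = 2ξ₁ + 1ξ₂.
Selectivity: 1ξ₁ / (1ξ₂) = 2.4 → ξ₁ = 2.4 ξ₂.
Substitute: (2·2.4 + 1) ξ₂ = 135.7 → ξ₂ = 23.39 mol, ξ₁ = 56.14 mol.
Outlet amounts (n = n₀ + Σ ν·ξ):
  B: 379 − 2(56.14) − 1(23.39) = 243.3
  C: 0 + 1(56.14) = 56.14
  D: 0 + 1(23.39) = 23.39
  F: 0 + 1(23.39) = 23.39
Total out = 243.3 + 56.14 + 23.39 + 23.39 = 346.2 mol.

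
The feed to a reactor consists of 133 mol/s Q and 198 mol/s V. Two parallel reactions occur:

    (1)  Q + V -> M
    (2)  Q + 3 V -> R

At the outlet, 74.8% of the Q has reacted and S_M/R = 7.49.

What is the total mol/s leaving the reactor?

208 mol/s

Conversion of Q: Q consumed = 0.748 × 133 = 99.48 mol/s = 1ξ₁ + 1ξ₂.
Selectivity: 1ξ₁ / (1ξ₂) = 7.49 → ξ₁ = 7.49 ξ₂.
Substitute: (1·7.49 + 1) ξ₂ = 99.48 → ξ₂ = 11.72 mol/s, ξ₁ = 87.77 mol/s.
Outlet amounts (n = n₀ + Σ ν·ξ):
  Q: 133 − 1(87.77) − 1(11.72) = 33.52
  V: 198 − 1(87.77) − 3(11.72) = 75.08
  M: 0 + 1(87.77) = 87.77
  R: 0 + 1(11.72) = 11.72
Total out = 33.52 + 75.08 + 87.77 + 11.72 = 208.1 mol/s.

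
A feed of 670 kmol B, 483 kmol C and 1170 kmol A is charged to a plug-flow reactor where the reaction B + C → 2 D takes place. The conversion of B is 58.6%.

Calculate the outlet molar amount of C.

90.4 kmol

B reacted = 0.586 × 670 = 392.6 kmol; ν_B = −1, so ξ = 392.6/1 = 392.6 kmol.
Outlet amounts (n = n₀ + ν ξ):
  B: 670 − 1(392.6) = 277.4
  C: 483 − 1(392.6) = 90.38
  D: 0 + 2(392.6) = 785.2
  A: 1170 (inert)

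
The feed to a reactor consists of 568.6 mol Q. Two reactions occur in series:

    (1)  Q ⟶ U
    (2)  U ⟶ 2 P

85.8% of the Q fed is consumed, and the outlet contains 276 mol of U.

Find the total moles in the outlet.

780 mol

Conversion of Q: Q consumed = 1ξ₁ = 0.858 × 568.6 → ξ₁ = 487.9 mol.
U balance: n_U = 0 + 1ξ₁ − 1ξ₂ = 276 → ξ₂ = (1·487.9 − 276)/1 = 211.9 mol.
Outlet amounts (n = n₀ + Σ ν·ξ):
  Q: 568.6 − 1(487.9) = 80.74
  U: 0 + 1(487.9) − 1(211.9) = 276
  P: 0 + 2(211.9) = 423.7
Total out = 80.74 + 276 + 423.7 = 780.5 mol.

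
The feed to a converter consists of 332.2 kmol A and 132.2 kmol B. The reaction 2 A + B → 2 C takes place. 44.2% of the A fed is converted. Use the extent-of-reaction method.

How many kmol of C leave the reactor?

147 kmol

A reacted = 0.442 × 332.2 = 146.8 kmol; ν_A = −2, so ξ = 146.8/2 = 73.42 kmol.
Outlet amounts (n = n₀ + ν ξ):
  A: 332.2 − 2(73.42) = 185.4
  B: 132.2 − 1(73.42) = 58.78
  C: 0 + 2(73.42) = 146.8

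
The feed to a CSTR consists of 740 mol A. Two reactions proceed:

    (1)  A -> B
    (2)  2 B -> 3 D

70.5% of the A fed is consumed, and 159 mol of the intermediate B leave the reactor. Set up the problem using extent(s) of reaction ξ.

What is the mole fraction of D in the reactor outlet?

0.59

Conversion of A: A consumed = 1ξ₁ = 0.705 × 740 → ξ₁ = 521.7 mol.
B balance: n_B = 0 + 1ξ₁ − 2ξ₂ = 159 → ξ₂ = (1·521.7 − 159)/2 = 181.3 mol.
Outlet amounts (n = n₀ + Σ ν·ξ):
  A: 740 − 1(521.7) = 218.3
  B: 0 + 1(521.7) − 2(181.3) = 159
  D: 0 + 3(181.3) = 544
Total out = 921.4 mol; y_D = 544 / 921.4 = 0.5905.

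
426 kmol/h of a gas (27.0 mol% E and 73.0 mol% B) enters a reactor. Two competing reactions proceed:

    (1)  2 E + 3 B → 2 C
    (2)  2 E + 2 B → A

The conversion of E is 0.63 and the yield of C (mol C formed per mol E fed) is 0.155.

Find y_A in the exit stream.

0.0861

Yield of C: 2ξ₁ / 115 = 0.155 → ξ₁ = 8.914 kmol/h.
Conversion of E: 2ξ₁ + 2ξ₂ = 0.63 × 115 = 72.46 → ξ₂ = 27.32 kmol/h.
Outlet amounts (n = n₀ + Σ ν·ξ):
  E: 115 − 2(8.914) − 2(27.32) = 42.56
  B: 311 − 3(8.914) − 2(27.32) = 229.6
  C: 0 + 2(8.914) = 17.83
  A: 0 + 1(27.32) = 27.32
Total out = 317.3 kmol/h; y_A = 27.32 / 317.3 = 0.08609.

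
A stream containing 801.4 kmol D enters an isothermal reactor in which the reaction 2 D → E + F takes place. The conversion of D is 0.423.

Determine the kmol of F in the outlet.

169 kmol

D reacted = 0.423 × 801.4 = 339 kmol; ν_D = −2, so ξ = 339/2 = 169.5 kmol.
Outlet amounts (n = n₀ + ν ξ):
  D: 801.4 − 2(169.5) = 462.4
  E: 0 + 1(169.5) = 169.5
  F: 0 + 1(169.5) = 169.5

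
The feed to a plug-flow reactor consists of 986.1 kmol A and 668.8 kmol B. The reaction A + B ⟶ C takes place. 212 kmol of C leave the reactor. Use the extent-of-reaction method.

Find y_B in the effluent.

For C: n = n₀ + 1ξ → 212 = 0 + 1ξ, giving ξ = 212 kmol.
Outlet amounts (n = n₀ + ν ξ):
  A: 986.1 − 1(212) = 774.1
  B: 668.8 − 1(212) = 456.8
  C: 0 + 1(212) = 212
Total out = 1443 kmol; y_B = 456.8 / 1443 = 0.3166.

0.317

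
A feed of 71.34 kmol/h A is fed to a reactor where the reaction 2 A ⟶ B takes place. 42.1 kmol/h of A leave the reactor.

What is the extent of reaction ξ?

ξ = 14.6 kmol/h

For A: n = n₀ − 2ξ → 42.1 = 71.34 − 2ξ, giving ξ = 14.62 kmol/h.
Outlet amounts (n = n₀ + ν ξ):
  A: 71.34 − 2(14.62) = 42.1
  B: 0 + 1(14.62) = 14.62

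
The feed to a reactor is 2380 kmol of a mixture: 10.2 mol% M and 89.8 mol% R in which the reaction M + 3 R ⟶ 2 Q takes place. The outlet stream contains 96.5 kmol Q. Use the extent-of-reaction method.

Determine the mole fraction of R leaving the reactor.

0.873

For Q: n = n₀ + 2ξ → 96.5 = 0 + 2ξ, giving ξ = 48.25 kmol.
Outlet amounts (n = n₀ + ν ξ):
  M: 242.8 − 1(48.25) = 194.5
  R: 2137 − 3(48.25) = 1992
  Q: 0 + 2(48.25) = 96.5
Total out = 2284 kmol; y_R = 1992 / 2284 = 0.8726.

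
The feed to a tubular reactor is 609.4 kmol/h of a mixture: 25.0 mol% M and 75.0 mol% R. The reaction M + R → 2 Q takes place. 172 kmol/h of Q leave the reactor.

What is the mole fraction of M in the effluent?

0.109

For Q: n = n₀ + 2ξ → 172 = 0 + 2ξ, giving ξ = 86 kmol/h.
Outlet amounts (n = n₀ + ν ξ):
  M: 152.3 − 1(86) = 66.35
  R: 457.1 − 1(86) = 371.1
  Q: 0 + 2(86) = 172
Total out = 609.4 kmol/h; y_M = 66.35 / 609.4 = 0.1089.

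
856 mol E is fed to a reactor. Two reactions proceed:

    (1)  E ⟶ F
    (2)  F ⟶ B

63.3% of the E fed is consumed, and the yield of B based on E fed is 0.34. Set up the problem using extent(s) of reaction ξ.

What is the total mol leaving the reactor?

856 mol

Conversion of E: E consumed = 1ξ₁ = 0.633 × 856 → ξ₁ = 541.8 mol.
Yield of B: 1ξ₂ / 856 = 0.34 → ξ₂ = 291 mol.
Outlet amounts (n = n₀ + Σ ν·ξ):
  E: 856 − 1(541.8) = 314.2
  F: 0 + 1(541.8) − 1(291) = 250.8
  B: 0 + 1(291) = 291
Total out = 314.2 + 250.8 + 291 = 856 mol.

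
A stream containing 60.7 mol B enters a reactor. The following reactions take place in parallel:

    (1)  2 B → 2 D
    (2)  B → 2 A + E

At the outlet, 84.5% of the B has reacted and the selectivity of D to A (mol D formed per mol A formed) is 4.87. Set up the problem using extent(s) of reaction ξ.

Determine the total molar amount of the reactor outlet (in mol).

Conversion of B: B consumed = 0.845 × 60.7 = 51.29 mol = 2ξ₁ + 1ξ₂.
Selectivity: 2ξ₁ / (2ξ₂) = 4.87 → ξ₁ = 4.87 ξ₂.
Substitute: (2·4.87 + 1) ξ₂ = 51.29 → ξ₂ = 4.776 mol, ξ₁ = 23.26 mol.
Outlet amounts (n = n₀ + Σ ν·ξ):
  B: 60.7 − 2(23.26) − 1(4.776) = 9.408
  D: 0 + 2(23.26) = 46.52
  A: 0 + 2(4.776) = 9.551
  E: 0 + 1(4.776) = 4.776
Total out = 9.408 + 46.52 + 9.551 + 4.776 = 70.25 mol.

70.3 mol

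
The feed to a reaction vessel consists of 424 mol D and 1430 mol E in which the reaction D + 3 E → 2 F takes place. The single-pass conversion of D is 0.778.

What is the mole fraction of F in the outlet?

0.552

D reacted = 0.778 × 424 = 329.9 mol; ν_D = −1, so ξ = 329.9/1 = 329.9 mol.
Outlet amounts (n = n₀ + ν ξ):
  D: 424 − 1(329.9) = 94.13
  E: 1430 − 3(329.9) = 440.4
  F: 0 + 2(329.9) = 659.7
Total out = 1194 mol; y_F = 659.7 / 1194 = 0.5524.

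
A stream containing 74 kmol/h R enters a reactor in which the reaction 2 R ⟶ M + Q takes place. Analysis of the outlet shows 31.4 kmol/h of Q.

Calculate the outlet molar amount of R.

For Q: n = n₀ + 1ξ → 31.4 = 0 + 1ξ, giving ξ = 31.4 kmol/h.
Outlet amounts (n = n₀ + ν ξ):
  R: 74 − 2(31.4) = 11.2
  M: 0 + 1(31.4) = 31.4
  Q: 0 + 1(31.4) = 31.4

11.2 kmol/h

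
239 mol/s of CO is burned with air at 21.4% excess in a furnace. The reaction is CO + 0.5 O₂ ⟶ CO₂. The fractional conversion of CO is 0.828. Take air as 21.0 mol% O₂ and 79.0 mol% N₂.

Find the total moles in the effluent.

Stoichiometric O₂ = 0.5 × 239 = 119.5 mol/s; O₂ fed = 119.5 × 1.214 = 145.1 mol/s.
N₂ fed = 145.1 × 79/21 = 545.8 mol/s.
Fuel reacted = 0.828 × 239 → ξ = 197.9 mol/s.
Outlet (n = n₀ + ν ξ):
  CO: 239 − 1(197.9) = 41.11
  O₂: 145.1 − 0.5(197.9) = 46.13
  N₂: 545.8 (inert)
  CO₂: 0 + 1(197.9) = 197.9
Total out = 41.11 + 46.13 + 545.8 + 197.9 = 830.9 mol/s.

831 mol/s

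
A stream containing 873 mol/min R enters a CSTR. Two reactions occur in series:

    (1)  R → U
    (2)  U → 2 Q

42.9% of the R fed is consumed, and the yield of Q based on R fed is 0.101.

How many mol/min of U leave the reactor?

Conversion of R: R consumed = 1ξ₁ = 0.429 × 873 → ξ₁ = 374.5 mol/min.
Yield of Q: 2ξ₂ / 873 = 0.101 → ξ₂ = 44.09 mol/min.
Outlet amounts (n = n₀ + Σ ν·ξ):
  R: 873 − 1(374.5) = 498.5
  U: 0 + 1(374.5) − 1(44.09) = 330.4
  Q: 0 + 2(44.09) = 88.17

330 mol/min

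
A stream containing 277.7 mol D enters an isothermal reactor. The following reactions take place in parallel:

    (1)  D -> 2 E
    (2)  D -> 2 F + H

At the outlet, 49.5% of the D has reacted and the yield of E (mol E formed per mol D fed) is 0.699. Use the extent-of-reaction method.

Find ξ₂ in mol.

ξ₂ = 40.4 mol

Yield of E: 2ξ₁ / 277.7 = 0.699 → ξ₁ = 97.06 mol.
Conversion of D: 1ξ₁ + 1ξ₂ = 0.495 × 277.7 = 137.5 → ξ₂ = 40.41 mol.
Outlet amounts (n = n₀ + Σ ν·ξ):
  D: 277.7 − 1(97.06) − 1(40.41) = 140.2
  E: 0 + 2(97.06) = 194.1
  F: 0 + 2(40.41) = 80.81
  H: 0 + 1(40.41) = 40.41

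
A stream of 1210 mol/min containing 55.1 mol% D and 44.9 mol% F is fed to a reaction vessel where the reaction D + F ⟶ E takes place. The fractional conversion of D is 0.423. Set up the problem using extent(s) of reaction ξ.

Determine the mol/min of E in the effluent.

D reacted = 0.423 × 666.7 = 282 mol/min; ν_D = −1, so ξ = 282/1 = 282 mol/min.
Outlet amounts (n = n₀ + ν ξ):
  D: 666.7 − 1(282) = 384.7
  F: 543.3 − 1(282) = 261.3
  E: 0 + 1(282) = 282

282 mol/min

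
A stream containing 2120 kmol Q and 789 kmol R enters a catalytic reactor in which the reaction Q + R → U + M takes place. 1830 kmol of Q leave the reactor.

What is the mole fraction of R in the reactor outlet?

For Q: n = n₀ − 1ξ → 1830 = 2120 − 1ξ, giving ξ = 290 kmol.
Outlet amounts (n = n₀ + ν ξ):
  Q: 2120 − 1(290) = 1830
  R: 789 − 1(290) = 499
  U: 0 + 1(290) = 290
  M: 0 + 1(290) = 290
Total out = 2909 kmol; y_R = 499 / 2909 = 0.1715.

0.172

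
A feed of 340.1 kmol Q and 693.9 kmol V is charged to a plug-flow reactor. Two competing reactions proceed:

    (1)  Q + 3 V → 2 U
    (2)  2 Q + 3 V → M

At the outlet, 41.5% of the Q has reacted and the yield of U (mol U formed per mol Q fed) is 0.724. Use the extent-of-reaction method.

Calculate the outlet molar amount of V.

Yield of U: 2ξ₁ / 340.1 = 0.724 → ξ₁ = 123.1 kmol.
Conversion of Q: 1ξ₁ + 2ξ₂ = 0.415 × 340.1 = 141.1 → ξ₂ = 9.013 kmol.
Outlet amounts (n = n₀ + Σ ν·ξ):
  Q: 340.1 − 1(123.1) − 2(9.013) = 199
  V: 693.9 − 3(123.1) − 3(9.013) = 297.5
  U: 0 + 2(123.1) = 246.2
  M: 0 + 1(9.013) = 9.013

298 kmol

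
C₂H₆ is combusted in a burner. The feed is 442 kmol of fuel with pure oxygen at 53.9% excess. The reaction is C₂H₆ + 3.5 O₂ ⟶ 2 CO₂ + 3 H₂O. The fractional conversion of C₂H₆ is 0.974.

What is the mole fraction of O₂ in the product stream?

0.288

Stoichiometric O₂ = 3.5 × 442 = 1547 kmol; O₂ fed = 1547 × 1.539 = 2381 kmol.
Fuel reacted = 0.974 × 442 → ξ = 430.5 kmol.
Outlet (n = n₀ + ν ξ):
  C₂H₆: 442 − 1(430.5) = 11.49
  O₂: 2381 − 3.5(430.5) = 874.1
  CO₂: 0 + 2(430.5) = 861
  H₂O: 0 + 3(430.5) = 1292
Total out = 3038 kmol; y_O₂ = 874.1 / 3038 = 0.2877.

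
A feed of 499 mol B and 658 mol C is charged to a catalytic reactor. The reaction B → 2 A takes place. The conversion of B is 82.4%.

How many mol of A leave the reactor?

B reacted = 0.824 × 499 = 411.2 mol; ν_B = −1, so ξ = 411.2/1 = 411.2 mol.
Outlet amounts (n = n₀ + ν ξ):
  B: 499 − 1(411.2) = 87.82
  A: 0 + 2(411.2) = 822.4
  C: 658 (inert)

822 mol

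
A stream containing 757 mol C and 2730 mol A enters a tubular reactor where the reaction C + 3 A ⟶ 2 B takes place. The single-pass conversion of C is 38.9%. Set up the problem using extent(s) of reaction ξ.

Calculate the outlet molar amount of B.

589 mol

C reacted = 0.389 × 757 = 294.5 mol; ν_C = −1, so ξ = 294.5/1 = 294.5 mol.
Outlet amounts (n = n₀ + ν ξ):
  C: 757 − 1(294.5) = 462.5
  A: 2730 − 3(294.5) = 1847
  B: 0 + 2(294.5) = 588.9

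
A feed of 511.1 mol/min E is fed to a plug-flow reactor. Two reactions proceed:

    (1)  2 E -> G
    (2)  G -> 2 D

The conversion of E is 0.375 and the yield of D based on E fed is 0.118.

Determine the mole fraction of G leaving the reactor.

0.147

Conversion of E: E consumed = 2ξ₁ = 0.375 × 511.1 → ξ₁ = 95.83 mol/min.
Yield of D: 2ξ₂ / 511.1 = 0.118 → ξ₂ = 30.15 mol/min.
Outlet amounts (n = n₀ + Σ ν·ξ):
  E: 511.1 − 2(95.83) = 319.4
  G: 0 + 1(95.83) − 1(30.15) = 65.68
  D: 0 + 2(30.15) = 60.31
Total out = 445.4 mol/min; y_G = 65.68 / 445.4 = 0.1474.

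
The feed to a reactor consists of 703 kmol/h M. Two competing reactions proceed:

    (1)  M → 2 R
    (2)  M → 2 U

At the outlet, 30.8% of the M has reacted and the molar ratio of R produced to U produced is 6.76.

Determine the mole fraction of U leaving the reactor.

0.0607

Conversion of M: M consumed = 0.308 × 703 = 216.5 kmol/h = 1ξ₁ + 1ξ₂.
Selectivity: 2ξ₁ / (2ξ₂) = 6.76 → ξ₁ = 6.76 ξ₂.
Substitute: (1·6.76 + 1) ξ₂ = 216.5 → ξ₂ = 27.9 kmol/h, ξ₁ = 188.6 kmol/h.
Outlet amounts (n = n₀ + Σ ν·ξ):
  M: 703 − 1(188.6) − 1(27.9) = 486.5
  R: 0 + 2(188.6) = 377.2
  U: 0 + 2(27.9) = 55.81
Total out = 919.5 kmol/h; y_U = 55.81 / 919.5 = 0.06069.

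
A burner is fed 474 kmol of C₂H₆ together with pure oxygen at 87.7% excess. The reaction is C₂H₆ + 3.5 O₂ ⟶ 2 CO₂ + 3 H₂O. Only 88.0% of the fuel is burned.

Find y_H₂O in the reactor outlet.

0.33

Stoichiometric O₂ = 3.5 × 474 = 1659 kmol; O₂ fed = 1659 × 1.877 = 3114 kmol.
Fuel reacted = 0.88 × 474 → ξ = 417.1 kmol.
Outlet (n = n₀ + ν ξ):
  C₂H₆: 474 − 1(417.1) = 56.88
  O₂: 3114 − 3.5(417.1) = 1654
  CO₂: 0 + 2(417.1) = 834.2
  H₂O: 0 + 3(417.1) = 1251
Total out = 3797 kmol; y_H₂O = 1251 / 3797 = 0.3296.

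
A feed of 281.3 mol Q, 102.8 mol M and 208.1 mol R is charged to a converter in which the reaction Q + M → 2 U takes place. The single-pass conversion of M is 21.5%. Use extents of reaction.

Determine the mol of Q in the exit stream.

M reacted = 0.215 × 102.8 = 22.1 mol; ν_M = −1, so ξ = 22.1/1 = 22.1 mol.
Outlet amounts (n = n₀ + ν ξ):
  Q: 281.3 − 1(22.1) = 259.2
  M: 102.8 − 1(22.1) = 80.7
  U: 0 + 2(22.1) = 44.2
  R: 208.1 (inert)

259 mol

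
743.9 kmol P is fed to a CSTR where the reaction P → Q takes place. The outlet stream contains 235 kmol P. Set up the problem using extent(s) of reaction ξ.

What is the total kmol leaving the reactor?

744 kmol

For P: n = n₀ − 1ξ → 235 = 743.9 − 1ξ, giving ξ = 508.9 kmol.
Outlet amounts (n = n₀ + ν ξ):
  P: 743.9 − 1(508.9) = 235
  Q: 0 + 1(508.9) = 508.9
Total out = 235 + 508.9 = 743.9 kmol.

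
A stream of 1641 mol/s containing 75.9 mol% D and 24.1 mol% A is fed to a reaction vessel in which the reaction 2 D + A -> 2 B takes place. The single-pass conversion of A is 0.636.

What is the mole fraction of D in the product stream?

0.534

A reacted = 0.636 × 395.5 = 251.5 mol/s; ν_A = −1, so ξ = 251.5/1 = 251.5 mol/s.
Outlet amounts (n = n₀ + ν ξ):
  D: 1246 − 2(251.5) = 742.5
  A: 395.5 − 1(251.5) = 144
  B: 0 + 2(251.5) = 503.1
Total out = 1389 mol/s; y_D = 742.5 / 1389 = 0.5344.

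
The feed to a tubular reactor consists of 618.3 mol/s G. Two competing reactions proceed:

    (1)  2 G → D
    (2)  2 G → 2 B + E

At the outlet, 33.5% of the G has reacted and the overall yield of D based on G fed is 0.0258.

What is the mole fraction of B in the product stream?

0.254

Yield of D: 1ξ₁ / 618.3 = 0.0258 → ξ₁ = 15.95 mol/s.
Conversion of G: 2ξ₁ + 2ξ₂ = 0.335 × 618.3 = 207.1 → ξ₂ = 87.61 mol/s.
Outlet amounts (n = n₀ + Σ ν·ξ):
  G: 618.3 − 2(15.95) − 2(87.61) = 411.2
  D: 0 + 1(15.95) = 15.95
  B: 0 + 2(87.61) = 175.2
  E: 0 + 1(87.61) = 87.61
Total out = 690 mol/s; y_B = 175.2 / 690 = 0.254.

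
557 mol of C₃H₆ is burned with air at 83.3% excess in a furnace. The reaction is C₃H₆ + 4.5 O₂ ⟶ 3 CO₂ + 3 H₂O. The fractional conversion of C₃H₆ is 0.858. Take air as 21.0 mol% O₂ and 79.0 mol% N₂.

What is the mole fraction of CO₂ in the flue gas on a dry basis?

0.0675

Stoichiometric O₂ = 4.5 × 557 = 2506 mol; O₂ fed = 2506 × 1.833 = 4594 mol.
N₂ fed = 4594 × 79/21 = 17280 mol.
Fuel reacted = 0.858 × 557 → ξ = 477.9 mol.
Outlet (n = n₀ + ν ξ):
  C₃H₆: 557 − 1(477.9) = 79.09
  O₂: 4594 − 4.5(477.9) = 2444
  N₂: 17280 (inert)
  CO₂: 0 + 3(477.9) = 1434
  H₂O: 0 + 3(477.9) = 1434
Dry total = 21240 mol; y_CO₂ (dry) = 1434 / 21240 = 0.0675.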